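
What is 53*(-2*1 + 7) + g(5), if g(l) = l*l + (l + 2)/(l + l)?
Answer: 2907/10 ≈ 290.70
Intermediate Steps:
g(l) = l**2 + (2 + l)/(2*l) (g(l) = l**2 + (2 + l)/((2*l)) = l**2 + (2 + l)*(1/(2*l)) = l**2 + (2 + l)/(2*l))
53*(-2*1 + 7) + g(5) = 53*(-2*1 + 7) + (1 + 5**3 + (1/2)*5)/5 = 53*(-2 + 7) + (1 + 125 + 5/2)/5 = 53*5 + (1/5)*(257/2) = 265 + 257/10 = 2907/10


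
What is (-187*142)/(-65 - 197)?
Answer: 13277/131 ≈ 101.35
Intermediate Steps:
(-187*142)/(-65 - 197) = -26554/(-262) = -26554*(-1/262) = 13277/131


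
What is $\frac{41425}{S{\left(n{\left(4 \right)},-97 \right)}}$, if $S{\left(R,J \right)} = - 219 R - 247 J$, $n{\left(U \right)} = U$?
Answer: $\frac{41425}{23083} \approx 1.7946$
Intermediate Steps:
$S{\left(R,J \right)} = - 247 J - 219 R$
$\frac{41425}{S{\left(n{\left(4 \right)},-97 \right)}} = \frac{41425}{\left(-247\right) \left(-97\right) - 876} = \frac{41425}{23959 - 876} = \frac{41425}{23083}$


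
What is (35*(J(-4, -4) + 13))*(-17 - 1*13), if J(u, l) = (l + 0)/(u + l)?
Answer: -14175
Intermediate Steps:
J(u, l) = l/(l + u)
(35*(J(-4, -4) + 13))*(-17 - 1*13) = (35*(-4/(-4 - 4) + 13))*(-17 - 1*13) = (35*(-4/(-8) + 13))*(-17 - 13) = (35*(-4*(-⅛) + 13))*(-30) = (35*(½ + 13))*(-30) = (35*(27/2))*(-30) = (945/2)*(-30) = -14175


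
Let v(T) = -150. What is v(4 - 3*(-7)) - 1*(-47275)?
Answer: 47125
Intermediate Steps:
v(4 - 3*(-7)) - 1*(-47275) = -150 - 1*(-47275) = -150 + 47275 = 47125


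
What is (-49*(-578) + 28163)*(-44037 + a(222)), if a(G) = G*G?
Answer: 296376795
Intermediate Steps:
a(G) = G²
(-49*(-578) + 28163)*(-44037 + a(222)) = (-49*(-578) + 28163)*(-44037 + 222²) = (28322 + 28163)*(-44037 + 49284) = 56485*5247 = 296376795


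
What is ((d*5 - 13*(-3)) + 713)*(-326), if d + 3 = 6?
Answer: -250042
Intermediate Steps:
d = 3 (d = -3 + 6 = 3)
((d*5 - 13*(-3)) + 713)*(-326) = ((3*5 - 13*(-3)) + 713)*(-326) = ((15 + 39) + 713)*(-326) = (54 + 713)*(-326) = 767*(-326) = -250042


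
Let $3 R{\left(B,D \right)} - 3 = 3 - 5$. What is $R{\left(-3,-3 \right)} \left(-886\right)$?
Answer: $- \frac{886}{3} \approx -295.33$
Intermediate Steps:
$R{\left(B,D \right)} = \frac{1}{3}$ ($R{\left(B,D \right)} = 1 + \frac{3 - 5}{3} = 1 + \frac{1}{3} \left(-2\right) = 1 - \frac{2}{3} = \frac{1}{3}$)
$R{\left(-3,-3 \right)} \left(-886\right) = \frac{1}{3} \left(-886\right) = - \frac{886}{3}$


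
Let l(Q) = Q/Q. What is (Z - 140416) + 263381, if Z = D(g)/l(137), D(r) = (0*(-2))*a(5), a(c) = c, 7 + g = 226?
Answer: 122965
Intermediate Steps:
g = 219 (g = -7 + 226 = 219)
l(Q) = 1
D(r) = 0 (D(r) = (0*(-2))*5 = 0*5 = 0)
Z = 0 (Z = 0/1 = 0*1 = 0)
(Z - 140416) + 263381 = (0 - 140416) + 263381 = -140416 + 263381 = 122965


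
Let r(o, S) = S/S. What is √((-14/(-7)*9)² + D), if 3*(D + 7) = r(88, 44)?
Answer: 2*√714/3 ≈ 17.814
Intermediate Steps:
r(o, S) = 1
D = -20/3 (D = -7 + (⅓)*1 = -7 + ⅓ = -20/3 ≈ -6.6667)
√((-14/(-7)*9)² + D) = √((-14/(-7)*9)² - 20/3) = √((-14*(-⅐)*9)² - 20/3) = √((2*9)² - 20/3) = √(18² - 20/3) = √(324 - 20/3) = √(952/3) = 2*√714/3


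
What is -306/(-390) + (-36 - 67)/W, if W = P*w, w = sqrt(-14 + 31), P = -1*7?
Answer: 51/65 + 103*sqrt(17)/119 ≈ 4.3534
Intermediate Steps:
P = -7
w = sqrt(17) ≈ 4.1231
W = -7*sqrt(17) ≈ -28.862
-306/(-390) + (-36 - 67)/W = -306/(-390) + (-36 - 67)/((-7*sqrt(17))) = -306*(-1/390) - (-103)*sqrt(17)/119 = 51/65 + 103*sqrt(17)/119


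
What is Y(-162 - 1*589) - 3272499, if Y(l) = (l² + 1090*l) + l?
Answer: -3527839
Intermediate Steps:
Y(l) = l² + 1091*l
Y(-162 - 1*589) - 3272499 = (-162 - 1*589)*(1091 + (-162 - 1*589)) - 3272499 = (-162 - 589)*(1091 + (-162 - 589)) - 3272499 = -751*(1091 - 751) - 3272499 = -751*340 - 3272499 = -255340 - 3272499 = -3527839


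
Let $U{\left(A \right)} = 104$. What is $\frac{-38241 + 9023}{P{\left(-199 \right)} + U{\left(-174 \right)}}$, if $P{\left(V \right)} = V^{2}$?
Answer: $- \frac{29218}{39705} \approx -0.73588$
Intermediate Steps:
$\frac{-38241 + 9023}{P{\left(-199 \right)} + U{\left(-174 \right)}} = \frac{-38241 + 9023}{\left(-199\right)^{2} + 104} = - \frac{29218}{39601 + 104} = - \frac{29218}{39705}$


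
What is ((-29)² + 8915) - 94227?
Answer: -84471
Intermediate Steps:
((-29)² + 8915) - 94227 = (841 + 8915) - 94227 = 9756 - 94227 = -84471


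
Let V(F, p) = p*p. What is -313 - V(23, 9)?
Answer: -394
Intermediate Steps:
V(F, p) = p²
-313 - V(23, 9) = -313 - 1*9² = -313 - 1*81 = -313 - 81 = -394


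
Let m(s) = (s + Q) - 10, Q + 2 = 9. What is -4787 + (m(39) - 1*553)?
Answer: -5304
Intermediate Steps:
Q = 7 (Q = -2 + 9 = 7)
m(s) = -3 + s (m(s) = (s + 7) - 10 = (7 + s) - 10 = -3 + s)
-4787 + (m(39) - 1*553) = -4787 + ((-3 + 39) - 1*553) = -4787 + (36 - 553) = -4787 - 517 = -5304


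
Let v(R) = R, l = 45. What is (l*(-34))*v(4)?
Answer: -6120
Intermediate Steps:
(l*(-34))*v(4) = (45*(-34))*4 = -1530*4 = -6120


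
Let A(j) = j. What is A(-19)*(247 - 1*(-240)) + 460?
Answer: -8793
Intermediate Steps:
A(-19)*(247 - 1*(-240)) + 460 = -19*(247 - 1*(-240)) + 460 = -19*(247 + 240) + 460 = -19*487 + 460 = -9253 + 460 = -8793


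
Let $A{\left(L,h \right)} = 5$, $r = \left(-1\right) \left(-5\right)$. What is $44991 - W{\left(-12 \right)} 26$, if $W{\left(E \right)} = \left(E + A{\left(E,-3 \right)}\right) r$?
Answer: $45901$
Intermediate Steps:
$r = 5$
$W{\left(E \right)} = 25 + 5 E$ ($W{\left(E \right)} = \left(E + 5\right) 5 = \left(5 + E\right) 5 = 25 + 5 E$)
$44991 - W{\left(-12 \right)} 26 = 44991 - \left(25 + 5 \left(-12\right)\right) 26 = 44991 - \left(25 - 60\right) 26 = 44991 - \left(-35\right) 26 = 44991 - -910 = 44991 + 910 = 45901$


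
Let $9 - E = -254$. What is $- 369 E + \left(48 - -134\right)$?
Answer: $-96865$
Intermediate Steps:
$E = 263$ ($E = 9 - -254 = 9 + 254 = 263$)
$- 369 E + \left(48 - -134\right) = \left(-369\right) 263 + \left(48 - -134\right) = -97047 + \left(48 + 134\right) = -97047 + 182 = -96865$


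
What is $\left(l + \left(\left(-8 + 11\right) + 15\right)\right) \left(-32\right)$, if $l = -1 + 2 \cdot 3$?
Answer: $-736$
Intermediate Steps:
$l = 5$ ($l = -1 + 6 = 5$)
$\left(l + \left(\left(-8 + 11\right) + 15\right)\right) \left(-32\right) = \left(5 + \left(\left(-8 + 11\right) + 15\right)\right) \left(-32\right) = \left(5 + \left(3 + 15\right)\right) \left(-32\right) = \left(5 + 18\right) \left(-32\right) = 23 \left(-32\right) = -736$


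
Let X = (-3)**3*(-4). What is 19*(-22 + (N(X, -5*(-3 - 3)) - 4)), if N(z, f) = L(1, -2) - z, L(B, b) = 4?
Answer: -2470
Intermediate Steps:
X = 108 (X = -27*(-4) = 108)
N(z, f) = 4 - z
19*(-22 + (N(X, -5*(-3 - 3)) - 4)) = 19*(-22 + ((4 - 1*108) - 4)) = 19*(-22 + ((4 - 108) - 4)) = 19*(-22 + (-104 - 4)) = 19*(-22 - 108) = 19*(-130) = -2470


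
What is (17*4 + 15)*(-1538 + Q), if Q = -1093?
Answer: -218373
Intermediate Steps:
(17*4 + 15)*(-1538 + Q) = (17*4 + 15)*(-1538 - 1093) = (68 + 15)*(-2631) = 83*(-2631) = -218373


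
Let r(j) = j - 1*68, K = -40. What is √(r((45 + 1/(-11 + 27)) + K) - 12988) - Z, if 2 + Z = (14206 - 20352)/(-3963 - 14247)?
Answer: 15137/9105 + I*√208815/4 ≈ 1.6625 + 114.24*I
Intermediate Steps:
r(j) = -68 + j (r(j) = j - 68 = -68 + j)
Z = -15137/9105 (Z = -2 + (14206 - 20352)/(-3963 - 14247) = -2 - 6146/(-18210) = -2 - 6146*(-1/18210) = -2 + 3073/9105 = -15137/9105 ≈ -1.6625)
√(r((45 + 1/(-11 + 27)) + K) - 12988) - Z = √((-68 + ((45 + 1/(-11 + 27)) - 40)) - 12988) - 1*(-15137/9105) = √((-68 + ((45 + 1/16) - 40)) - 12988) + 15137/9105 = √((-68 + (721/16 - 40)) - 12988) + 15137/9105 = √((-68 + 81/16) - 12988) + 15137/9105 = √(-1007/16 - 12988) + 15137/9105 = √(-208815/16) + 15137/9105 = I*√208815/4 + 15137/9105 = 15137/9105 + I*√208815/4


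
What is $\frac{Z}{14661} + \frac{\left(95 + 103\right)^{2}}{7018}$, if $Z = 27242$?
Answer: $\frac{3165100}{425169} \approx 7.4443$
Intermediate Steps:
$\frac{Z}{14661} + \frac{\left(95 + 103\right)^{2}}{7018} = \frac{27242}{14661} + \frac{\left(95 + 103\right)^{2}}{7018} = 27242 \cdot \frac{1}{14661} + 198^{2} \cdot \frac{1}{7018} = \frac{27242}{14661} + 39204 \cdot \frac{1}{7018} = \frac{27242}{14661} + \frac{162}{29} = \frac{3165100}{425169}$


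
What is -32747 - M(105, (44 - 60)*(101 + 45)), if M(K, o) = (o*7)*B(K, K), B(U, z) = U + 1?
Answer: 1700565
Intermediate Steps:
B(U, z) = 1 + U
M(K, o) = 7*o*(1 + K) (M(K, o) = (o*7)*(1 + K) = (7*o)*(1 + K) = 7*o*(1 + K))
-32747 - M(105, (44 - 60)*(101 + 45)) = -32747 - 7*(44 - 60)*(101 + 45)*(1 + 105) = -32747 - 7*(-16*146)*106 = -32747 - 7*(-2336)*106 = -32747 - 1*(-1733312) = -32747 + 1733312 = 1700565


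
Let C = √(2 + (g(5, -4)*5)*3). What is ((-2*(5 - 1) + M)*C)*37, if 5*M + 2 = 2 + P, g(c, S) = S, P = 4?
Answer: -1332*I*√58/5 ≈ -2028.8*I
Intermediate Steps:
M = ⅘ (M = -⅖ + (2 + 4)/5 = -⅖ + (⅕)*6 = -⅖ + 6/5 = ⅘ ≈ 0.80000)
C = I*√58 (C = √(2 - 4*5*3) = √(2 - 20*3) = √(2 - 60) = √(-58) = I*√58 ≈ 7.6158*I)
((-2*(5 - 1) + M)*C)*37 = ((-2*(5 - 1) + ⅘)*(I*√58))*37 = ((-2*4 + ⅘)*(I*√58))*37 = ((-8 + ⅘)*(I*√58))*37 = -36*I*√58/5*37 = -1332*I*√58/5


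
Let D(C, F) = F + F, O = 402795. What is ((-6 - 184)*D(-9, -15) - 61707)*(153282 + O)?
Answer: -31144204539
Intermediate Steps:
D(C, F) = 2*F
((-6 - 184)*D(-9, -15) - 61707)*(153282 + O) = ((-6 - 184)*(2*(-15)) - 61707)*(153282 + 402795) = (-190*(-30) - 61707)*556077 = (5700 - 61707)*556077 = -56007*556077 = -31144204539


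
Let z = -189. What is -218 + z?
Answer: -407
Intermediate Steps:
-218 + z = -218 - 189 = -407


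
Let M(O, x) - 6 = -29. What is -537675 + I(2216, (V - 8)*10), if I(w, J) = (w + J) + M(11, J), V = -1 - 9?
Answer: -535662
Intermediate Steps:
V = -10
M(O, x) = -23 (M(O, x) = 6 - 29 = -23)
I(w, J) = -23 + J + w (I(w, J) = (w + J) - 23 = (J + w) - 23 = -23 + J + w)
-537675 + I(2216, (V - 8)*10) = -537675 + (-23 + (-10 - 8)*10 + 2216) = -537675 + (-23 - 18*10 + 2216) = -537675 + (-23 - 180 + 2216) = -537675 + 2013 = -535662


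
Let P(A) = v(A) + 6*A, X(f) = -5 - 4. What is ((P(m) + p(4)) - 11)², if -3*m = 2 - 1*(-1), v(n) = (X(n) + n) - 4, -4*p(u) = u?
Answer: 1024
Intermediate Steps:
X(f) = -9
p(u) = -u/4
v(n) = -13 + n (v(n) = (-9 + n) - 4 = -13 + n)
m = -1 (m = -(2 - 1*(-1))/3 = -(2 + 1)/3 = -⅓*3 = -1)
P(A) = -13 + 7*A (P(A) = (-13 + A) + 6*A = -13 + 7*A)
((P(m) + p(4)) - 11)² = (((-13 + 7*(-1)) - ¼*4) - 11)² = (((-13 - 7) - 1) - 11)² = ((-20 - 1) - 11)² = (-21 - 11)² = (-32)² = 1024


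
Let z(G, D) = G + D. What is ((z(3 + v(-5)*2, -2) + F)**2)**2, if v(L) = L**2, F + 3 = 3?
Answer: 6765201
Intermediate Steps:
F = 0 (F = -3 + 3 = 0)
z(G, D) = D + G
((z(3 + v(-5)*2, -2) + F)**2)**2 = (((-2 + (3 + (-5)**2*2)) + 0)**2)**2 = (((-2 + (3 + 25*2)) + 0)**2)**2 = (((-2 + (3 + 50)) + 0)**2)**2 = (((-2 + 53) + 0)**2)**2 = ((51 + 0)**2)**2 = (51**2)**2 = 2601**2 = 6765201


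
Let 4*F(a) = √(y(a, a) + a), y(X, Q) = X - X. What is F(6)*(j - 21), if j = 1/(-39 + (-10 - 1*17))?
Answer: -1387*√6/264 ≈ -12.869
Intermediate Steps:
y(X, Q) = 0
F(a) = √a/4 (F(a) = √(0 + a)/4 = √a/4)
j = -1/66 (j = 1/(-39 + (-10 - 17)) = 1/(-39 - 27) = 1/(-66) = -1/66 ≈ -0.015152)
F(6)*(j - 21) = (√6/4)*(-1/66 - 21) = (√6/4)*(-1387/66) = -1387*√6/264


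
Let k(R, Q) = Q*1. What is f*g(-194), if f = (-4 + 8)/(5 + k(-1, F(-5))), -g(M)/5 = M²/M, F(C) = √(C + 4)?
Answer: 9700/13 - 1940*I/13 ≈ 746.15 - 149.23*I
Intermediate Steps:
F(C) = √(4 + C)
k(R, Q) = Q
g(M) = -5*M (g(M) = -5*M²/M = -5*M)
f = 2*(5 - I)/13 (f = (-4 + 8)/(5 + √(4 - 5)) = 4/(5 + √(-1)) = 4/(5 + I) = 4*((5 - I)/26) = 2*(5 - I)/13 ≈ 0.76923 - 0.15385*I)
f*g(-194) = (10/13 - 2*I/13)*(-5*(-194)) = (10/13 - 2*I/13)*970 = 9700/13 - 1940*I/13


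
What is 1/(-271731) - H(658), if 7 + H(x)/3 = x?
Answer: -530690644/271731 ≈ -1953.0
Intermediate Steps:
H(x) = -21 + 3*x
1/(-271731) - H(658) = 1/(-271731) - (-21 + 3*658) = -1/271731 - (-21 + 1974) = -1/271731 - 1*1953 = -1/271731 - 1953 = -530690644/271731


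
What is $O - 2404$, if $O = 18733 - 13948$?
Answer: $2381$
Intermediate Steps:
$O = 4785$ ($O = 18733 - 13948 = 4785$)
$O - 2404 = 4785 - 2404 = 2381$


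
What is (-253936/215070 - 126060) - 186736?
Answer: -33636644828/107535 ≈ -3.1280e+5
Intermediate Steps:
(-253936/215070 - 126060) - 186736 = (-253936*1/215070 - 126060) - 186736 = (-126968/107535 - 126060) - 186736 = -13555989068/107535 - 186736 = -33636644828/107535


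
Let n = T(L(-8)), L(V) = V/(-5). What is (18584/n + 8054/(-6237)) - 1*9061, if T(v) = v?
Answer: 15921244/6237 ≈ 2552.7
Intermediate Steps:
L(V) = -V/5 (L(V) = V*(-⅕) = -V/5)
n = 8/5 (n = -⅕*(-8) = 8/5 ≈ 1.6000)
(18584/n + 8054/(-6237)) - 1*9061 = (18584/(8/5) + 8054/(-6237)) - 1*9061 = (18584*(5/8) + 8054*(-1/6237)) - 9061 = (11615 - 8054/6237) - 9061 = 72434701/6237 - 9061 = 15921244/6237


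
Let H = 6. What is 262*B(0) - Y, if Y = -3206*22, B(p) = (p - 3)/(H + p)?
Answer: 70401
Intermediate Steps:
B(p) = (-3 + p)/(6 + p) (B(p) = (p - 3)/(6 + p) = (-3 + p)/(6 + p))
Y = -70532
262*B(0) - Y = 262*((-3 + 0)/(6 + 0)) - 1*(-70532) = 262*(-3/6) + 70532 = 262*((1/6)*(-3)) + 70532 = 262*(-1/2) + 70532 = -131 + 70532 = 70401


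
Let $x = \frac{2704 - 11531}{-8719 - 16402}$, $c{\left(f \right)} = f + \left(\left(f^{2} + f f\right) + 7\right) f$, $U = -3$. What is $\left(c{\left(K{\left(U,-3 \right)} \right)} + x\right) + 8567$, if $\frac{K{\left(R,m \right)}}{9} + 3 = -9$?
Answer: $- \frac{63096934414}{25121} \approx -2.5117 \cdot 10^{6}$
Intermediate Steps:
$K{\left(R,m \right)} = -108$ ($K{\left(R,m \right)} = -27 + 9 \left(-9\right) = -27 - 81 = -108$)
$c{\left(f \right)} = f + f \left(7 + 2 f^{2}\right)$ ($c{\left(f \right)} = f + \left(\left(f^{2} + f^{2}\right) + 7\right) f = f + \left(2 f^{2} + 7\right) f = f + \left(7 + 2 f^{2}\right) f = f + f \left(7 + 2 f^{2}\right)$)
$x = \frac{8827}{25121}$ ($x = - \frac{8827}{-25121} = \left(-8827\right) \left(- \frac{1}{25121}\right) = \frac{8827}{25121} \approx 0.35138$)
$\left(c{\left(K{\left(U,-3 \right)} \right)} + x\right) + 8567 = \left(2 \left(-108\right) \left(4 + \left(-108\right)^{2}\right) + \frac{8827}{25121}\right) + 8567 = \left(2 \left(-108\right) \left(4 + 11664\right) + \frac{8827}{25121}\right) + 8567 = \left(2 \left(-108\right) 11668 + \frac{8827}{25121}\right) + 8567 = \left(-2520288 + \frac{8827}{25121}\right) + 8567 = - \frac{63312146021}{25121} + 8567 = - \frac{63096934414}{25121}$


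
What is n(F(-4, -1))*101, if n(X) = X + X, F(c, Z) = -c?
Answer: 808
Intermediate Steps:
n(X) = 2*X
n(F(-4, -1))*101 = (2*(-1*(-4)))*101 = (2*4)*101 = 8*101 = 808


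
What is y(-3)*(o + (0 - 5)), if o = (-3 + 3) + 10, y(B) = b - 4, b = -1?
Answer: -25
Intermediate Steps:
y(B) = -5 (y(B) = -1 - 4 = -5)
o = 10 (o = 0 + 10 = 10)
y(-3)*(o + (0 - 5)) = -5*(10 + (0 - 5)) = -5*(10 - 5) = -5*5 = -25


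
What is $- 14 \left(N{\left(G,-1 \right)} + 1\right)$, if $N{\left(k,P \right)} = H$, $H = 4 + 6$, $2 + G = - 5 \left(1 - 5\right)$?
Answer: $-154$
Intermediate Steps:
$G = 18$ ($G = -2 - 5 \left(1 - 5\right) = -2 - -20 = -2 + 20 = 18$)
$H = 10$
$N{\left(k,P \right)} = 10$
$- 14 \left(N{\left(G,-1 \right)} + 1\right) = - 14 \left(10 + 1\right) = \left(-14\right) 11 = -154$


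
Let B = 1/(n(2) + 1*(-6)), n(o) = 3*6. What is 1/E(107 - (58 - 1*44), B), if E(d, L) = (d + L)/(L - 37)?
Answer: -443/1117 ≈ -0.39660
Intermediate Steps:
n(o) = 18
B = 1/12 (B = 1/(18 + 1*(-6)) = 1/(18 - 6) = 1/12 ≈ 0.083333)
E(d, L) = (L + d)/(-37 + L)
1/E(107 - (58 - 1*44), B) = 1/((1/12 + (107 - (58 - 1*44)))/(-37 + 1/12)) = 1/((1/12 + (107 - (58 - 44)))/(-443/12)) = 1/(-12*(1/12 + (107 - 1*14))/443) = 1/(-12*(1/12 + (107 - 14))/443) = 1/(-12*(1/12 + 93)/443) = 1/(-12/443*1117/12) = 1/(-1117/443) = -443/1117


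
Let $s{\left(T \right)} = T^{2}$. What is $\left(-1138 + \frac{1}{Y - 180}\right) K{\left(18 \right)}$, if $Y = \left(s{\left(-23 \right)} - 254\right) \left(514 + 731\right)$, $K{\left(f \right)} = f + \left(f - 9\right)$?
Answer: $- \frac{3504761181}{114065} \approx -30726.0$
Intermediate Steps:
$K{\left(f \right)} = -9 + 2 f$ ($K{\left(f \right)} = f + \left(-9 + f\right) = -9 + 2 f$)
$Y = 342375$ ($Y = \left(\left(-23\right)^{2} - 254\right) \left(514 + 731\right) = \left(529 - 254\right) 1245 = 275 \cdot 1245 = 342375$)
$\left(-1138 + \frac{1}{Y - 180}\right) K{\left(18 \right)} = \left(-1138 + \frac{1}{342375 - 180}\right) \left(-9 + 2 \cdot 18\right) = \left(-1138 + \frac{1}{342195}\right) \left(-9 + 36\right) = \left(-1138 + \frac{1}{342195}\right) 27 = \left(- \frac{389417909}{342195}\right) 27 = - \frac{3504761181}{114065}$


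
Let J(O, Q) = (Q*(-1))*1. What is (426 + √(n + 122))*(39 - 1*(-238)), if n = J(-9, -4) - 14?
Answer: 118002 + 1108*√7 ≈ 1.2093e+5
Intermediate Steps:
J(O, Q) = -Q (J(O, Q) = -Q*1 = -Q)
n = -10 (n = -1*(-4) - 14 = 4 - 14 = -10)
(426 + √(n + 122))*(39 - 1*(-238)) = (426 + √(-10 + 122))*(39 - 1*(-238)) = (426 + √112)*(39 + 238) = (426 + 4*√7)*277 = 118002 + 1108*√7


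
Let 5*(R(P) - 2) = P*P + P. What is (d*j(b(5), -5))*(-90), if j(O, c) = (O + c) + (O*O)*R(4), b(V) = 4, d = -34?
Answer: 290700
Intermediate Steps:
R(P) = 2 + P/5 + P²/5 (R(P) = 2 + (P*P + P)/5 = 2 + (P² + P)/5 = 2 + (P + P²)/5 = 2 + (P/5 + P²/5) = 2 + P/5 + P²/5)
j(O, c) = O + c + 6*O² (j(O, c) = (O + c) + (O*O)*(2 + (⅕)*4 + (⅕)*4²) = (O + c) + O²*(2 + ⅘ + (⅕)*16) = (O + c) + O²*(2 + ⅘ + 16/5) = (O + c) + O²*6 = (O + c) + 6*O² = O + c + 6*O²)
(d*j(b(5), -5))*(-90) = -34*(4 - 5 + 6*4²)*(-90) = -34*(4 - 5 + 6*16)*(-90) = -34*(4 - 5 + 96)*(-90) = -34*95*(-90) = -3230*(-90) = 290700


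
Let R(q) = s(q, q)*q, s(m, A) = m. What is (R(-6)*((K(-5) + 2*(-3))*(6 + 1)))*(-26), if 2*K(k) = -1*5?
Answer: 55692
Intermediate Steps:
K(k) = -5/2 (K(k) = (-1*5)/2 = (½)*(-5) = -5/2)
R(q) = q² (R(q) = q*q = q²)
(R(-6)*((K(-5) + 2*(-3))*(6 + 1)))*(-26) = ((-6)²*((-5/2 + 2*(-3))*(6 + 1)))*(-26) = (36*((-5/2 - 6)*7))*(-26) = (36*(-17/2*7))*(-26) = (36*(-119/2))*(-26) = -2142*(-26) = 55692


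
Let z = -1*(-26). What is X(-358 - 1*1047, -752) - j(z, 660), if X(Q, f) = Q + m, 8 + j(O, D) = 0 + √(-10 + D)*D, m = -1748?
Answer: -3145 - 3300*√26 ≈ -19972.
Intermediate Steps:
z = 26
j(O, D) = -8 + D*√(-10 + D) (j(O, D) = -8 + (0 + √(-10 + D)*D) = -8 + (0 + D*√(-10 + D)) = -8 + D*√(-10 + D))
X(Q, f) = -1748 + Q (X(Q, f) = Q - 1748 = -1748 + Q)
X(-358 - 1*1047, -752) - j(z, 660) = (-1748 + (-358 - 1*1047)) - (-8 + 660*√(-10 + 660)) = (-1748 + (-358 - 1047)) - (-8 + 660*√650) = (-1748 - 1405) - (-8 + 660*(5*√26)) = -3153 - (-8 + 3300*√26) = -3153 + (8 - 3300*√26) = -3145 - 3300*√26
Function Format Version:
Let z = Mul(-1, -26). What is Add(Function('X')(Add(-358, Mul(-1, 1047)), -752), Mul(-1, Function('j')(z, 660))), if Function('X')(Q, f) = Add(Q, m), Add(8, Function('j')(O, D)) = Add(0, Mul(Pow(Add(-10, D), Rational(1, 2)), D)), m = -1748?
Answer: Add(-3145, Mul(-3300, Pow(26, Rational(1, 2)))) ≈ -19972.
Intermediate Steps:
z = 26
Function('j')(O, D) = Add(-8, Mul(D, Pow(Add(-10, D), Rational(1, 2)))) (Function('j')(O, D) = Add(-8, Add(0, Mul(Pow(Add(-10, D), Rational(1, 2)), D))) = Add(-8, Add(0, Mul(D, Pow(Add(-10, D), Rational(1, 2))))) = Add(-8, Mul(D, Pow(Add(-10, D), Rational(1, 2)))))
Function('X')(Q, f) = Add(-1748, Q) (Function('X')(Q, f) = Add(Q, -1748) = Add(-1748, Q))
Add(Function('X')(Add(-358, Mul(-1, 1047)), -752), Mul(-1, Function('j')(z, 660))) = Add(Add(-1748, Add(-358, Mul(-1, 1047))), Mul(-1, Add(-8, Mul(660, Pow(Add(-10, 660), Rational(1, 2)))))) = Add(Add(-1748, Add(-358, -1047)), Mul(-1, Add(-8, Mul(660, Pow(650, Rational(1, 2)))))) = Add(Add(-1748, -1405), Mul(-1, Add(-8, Mul(660, Mul(5, Pow(26, Rational(1, 2))))))) = Add(-3153, Mul(-1, Add(-8, Mul(3300, Pow(26, Rational(1, 2)))))) = Add(-3153, Add(8, Mul(-3300, Pow(26, Rational(1, 2))))) = Add(-3145, Mul(-3300, Pow(26, Rational(1, 2))))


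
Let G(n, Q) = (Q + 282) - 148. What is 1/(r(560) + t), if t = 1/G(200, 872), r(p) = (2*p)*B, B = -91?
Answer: -1006/102531519 ≈ -9.8116e-6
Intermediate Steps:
r(p) = -182*p (r(p) = (2*p)*(-91) = -182*p)
G(n, Q) = 134 + Q (G(n, Q) = (282 + Q) - 148 = 134 + Q)
t = 1/1006 (t = 1/(134 + 872) = 1/1006 ≈ 0.00099404)
1/(r(560) + t) = 1/(-182*560 + 1/1006) = 1/(-101920 + 1/1006) = 1/(-102531519/1006) = -1006/102531519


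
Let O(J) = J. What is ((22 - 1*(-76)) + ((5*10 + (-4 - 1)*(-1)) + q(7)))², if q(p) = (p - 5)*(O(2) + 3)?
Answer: 26569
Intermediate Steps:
q(p) = -25 + 5*p (q(p) = (p - 5)*(2 + 3) = (-5 + p)*5 = -25 + 5*p)
((22 - 1*(-76)) + ((5*10 + (-4 - 1)*(-1)) + q(7)))² = ((22 - 1*(-76)) + ((5*10 + (-4 - 1)*(-1)) + (-25 + 5*7)))² = ((22 + 76) + ((50 - 5*(-1)) + (-25 + 35)))² = (98 + ((50 + 5) + 10))² = (98 + (55 + 10))² = (98 + 65)² = 163² = 26569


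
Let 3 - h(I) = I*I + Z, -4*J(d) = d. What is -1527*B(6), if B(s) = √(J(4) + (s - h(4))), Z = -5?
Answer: -1527*√13 ≈ -5505.7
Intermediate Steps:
J(d) = -d/4
h(I) = 8 - I² (h(I) = 3 - (I*I - 5) = 3 - (I² - 5) = 3 - (-5 + I²) = 3 + (5 - I²) = 8 - I²)
B(s) = √(7 + s) (B(s) = √(-¼*4 + (s - (8 - 1*4²))) = √(-1 + (s - (8 - 1*16))) = √(-1 + (s - (8 - 16))) = √(-1 + (s - 1*(-8))) = √(-1 + (s + 8)) = √(-1 + (8 + s)) = √(7 + s))
-1527*B(6) = -1527*√(7 + 6) = -1527*√13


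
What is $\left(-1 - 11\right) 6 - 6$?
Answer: $-78$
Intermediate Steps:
$\left(-1 - 11\right) 6 - 6 = \left(-12\right) 6 - 6 = -72 - 6 = -78$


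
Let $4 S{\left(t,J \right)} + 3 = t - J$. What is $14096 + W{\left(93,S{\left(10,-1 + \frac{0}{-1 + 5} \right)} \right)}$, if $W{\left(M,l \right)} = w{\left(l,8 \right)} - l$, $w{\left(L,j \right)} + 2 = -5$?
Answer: $14087$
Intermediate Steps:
$w{\left(L,j \right)} = -7$ ($w{\left(L,j \right)} = -2 - 5 = -7$)
$S{\left(t,J \right)} = - \frac{3}{4} - \frac{J}{4} + \frac{t}{4}$ ($S{\left(t,J \right)} = - \frac{3}{4} + \frac{t - J}{4} = - \frac{3}{4} - \left(- \frac{t}{4} + \frac{J}{4}\right) = - \frac{3}{4} - \frac{J}{4} + \frac{t}{4}$)
$W{\left(M,l \right)} = -7 - l$
$14096 + W{\left(93,S{\left(10,-1 + \frac{0}{-1 + 5} \right)} \right)} = 14096 - \left(\frac{25}{4} + \frac{5}{2} - \frac{-1 + \frac{0}{-1 + 5}}{4}\right) = 14096 - \left(\frac{35}{4} - \frac{-1 + \frac{0}{4}}{4}\right) = 14096 - \left(\frac{35}{4} - \frac{-1 + 0 \cdot \frac{1}{4}}{4}\right) = 14096 - \left(\frac{35}{4} - \frac{-1 + 0}{4}\right) = 14096 - \left(\frac{35}{4} + \frac{1}{4}\right) = 14096 - 9 = 14087$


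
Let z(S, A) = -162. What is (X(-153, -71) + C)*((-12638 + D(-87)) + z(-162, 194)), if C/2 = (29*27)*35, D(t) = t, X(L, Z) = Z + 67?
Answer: -706284922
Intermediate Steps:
X(L, Z) = 67 + Z
C = 54810 (C = 2*((29*27)*35) = 2*(783*35) = 2*27405 = 54810)
(X(-153, -71) + C)*((-12638 + D(-87)) + z(-162, 194)) = ((67 - 71) + 54810)*((-12638 - 87) - 162) = (-4 + 54810)*(-12725 - 162) = 54806*(-12887) = -706284922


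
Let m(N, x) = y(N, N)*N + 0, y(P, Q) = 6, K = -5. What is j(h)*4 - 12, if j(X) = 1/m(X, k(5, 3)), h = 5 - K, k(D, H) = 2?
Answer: -179/15 ≈ -11.933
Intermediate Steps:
m(N, x) = 6*N (m(N, x) = 6*N + 0 = 6*N)
h = 10 (h = 5 - 1*(-5) = 5 + 5 = 10)
j(X) = 1/(6*X)
j(h)*4 - 12 = ((⅙)/10)*4 - 12 = ((⅙)*(⅒))*4 - 12 = (1/60)*4 - 12 = 1/15 - 12 = -179/15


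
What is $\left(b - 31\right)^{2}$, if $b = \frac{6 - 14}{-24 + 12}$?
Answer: $\frac{8281}{9} \approx 920.11$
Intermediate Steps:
$b = \frac{2}{3}$ ($b = - \frac{8}{-12} = \left(-8\right) \left(- \frac{1}{12}\right) = \frac{2}{3} \approx 0.66667$)
$\left(b - 31\right)^{2} = \left(\frac{2}{3} - 31\right)^{2} = \left(- \frac{91}{3}\right)^{2} = \frac{8281}{9}$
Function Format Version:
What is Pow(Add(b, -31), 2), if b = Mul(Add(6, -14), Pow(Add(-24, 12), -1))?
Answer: Rational(8281, 9) ≈ 920.11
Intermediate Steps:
b = Rational(2, 3) (b = Mul(-8, Pow(-12, -1)) = Mul(-8, Rational(-1, 12)) = Rational(2, 3) ≈ 0.66667)
Pow(Add(b, -31), 2) = Pow(Add(Rational(2, 3), -31), 2) = Pow(Rational(-91, 3), 2) = Rational(8281, 9)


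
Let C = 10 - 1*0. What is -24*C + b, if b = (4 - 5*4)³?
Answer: -4336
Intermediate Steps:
C = 10 (C = 10 + 0 = 10)
b = -4096 (b = (4 - 20)³ = (-16)³ = -4096)
-24*C + b = -24*10 - 4096 = -240 - 4096 = -4336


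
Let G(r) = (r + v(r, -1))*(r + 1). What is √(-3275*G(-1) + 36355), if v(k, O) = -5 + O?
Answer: √36355 ≈ 190.67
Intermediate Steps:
G(r) = (1 + r)*(-6 + r) (G(r) = (r + (-5 - 1))*(r + 1) = (r - 6)*(1 + r) = (-6 + r)*(1 + r) = (1 + r)*(-6 + r))
√(-3275*G(-1) + 36355) = √(-3275*(-6 + (-1)² - 5*(-1)) + 36355) = √(-3275*(-6 + 1 + 5) + 36355) = √(-3275*0 + 36355) = √(0 + 36355) = √36355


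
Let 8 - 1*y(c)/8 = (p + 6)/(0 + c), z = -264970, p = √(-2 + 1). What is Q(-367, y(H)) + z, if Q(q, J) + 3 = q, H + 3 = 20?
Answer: -265340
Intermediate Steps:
p = I (p = √(-1) = I ≈ 1.0*I)
H = 17 (H = -3 + 20 = 17)
y(c) = 64 - 8*(6 + I)/c (y(c) = 64 - 8*(I + 6)/(0 + c) = 64 - 8*(6 + I)/c)
Q(q, J) = -3 + q
Q(-367, y(H)) + z = (-3 - 367) - 264970 = -370 - 264970 = -265340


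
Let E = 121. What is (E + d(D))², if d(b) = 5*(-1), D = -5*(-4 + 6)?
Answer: 13456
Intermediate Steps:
D = -10 (D = -5*2 = -10)
d(b) = -5
(E + d(D))² = (121 - 5)² = 116² = 13456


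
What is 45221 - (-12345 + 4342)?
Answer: 53224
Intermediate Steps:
45221 - (-12345 + 4342) = 45221 - 1*(-8003) = 45221 + 8003 = 53224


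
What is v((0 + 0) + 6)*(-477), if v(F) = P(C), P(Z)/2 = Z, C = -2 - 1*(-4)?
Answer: -1908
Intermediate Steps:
C = 2 (C = -2 + 4 = 2)
P(Z) = 2*Z
v(F) = 4 (v(F) = 2*2 = 4)
v((0 + 0) + 6)*(-477) = 4*(-477) = -1908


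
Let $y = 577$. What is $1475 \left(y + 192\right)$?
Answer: $1134275$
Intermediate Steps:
$1475 \left(y + 192\right) = 1475 \left(577 + 192\right) = 1475 \cdot 769 = 1134275$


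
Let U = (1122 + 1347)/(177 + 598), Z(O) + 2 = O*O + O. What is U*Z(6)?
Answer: 19752/155 ≈ 127.43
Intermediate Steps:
Z(O) = -2 + O + O² (Z(O) = -2 + (O*O + O) = -2 + (O² + O) = -2 + (O + O²) = -2 + O + O²)
U = 2469/775 ≈ 3.1858
U*Z(6) = 2469*(-2 + 6 + 6²)/775 = 2469*(-2 + 6 + 36)/775 = (2469/775)*40 = 19752/155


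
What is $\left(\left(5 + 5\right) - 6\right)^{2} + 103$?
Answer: $119$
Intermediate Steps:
$\left(\left(5 + 5\right) - 6\right)^{2} + 103 = \left(10 - 6\right)^{2} + 103 = 4^{2} + 103 = 16 + 103 = 119$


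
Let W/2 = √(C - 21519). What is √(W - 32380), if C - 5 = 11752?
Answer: √(-32380 + 2*I*√9762) ≈ 0.5491 + 179.95*I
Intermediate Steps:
C = 11757 (C = 5 + 11752 = 11757)
W = 2*I*√9762 (W = 2*√(11757 - 21519) = 2*√(-9762) = 2*(I*√9762) = 2*I*√9762 ≈ 197.61*I)
√(W - 32380) = √(2*I*√9762 - 32380) = √(-32380 + 2*I*√9762)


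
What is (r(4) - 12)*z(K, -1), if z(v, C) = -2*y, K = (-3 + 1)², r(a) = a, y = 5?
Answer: 80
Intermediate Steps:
K = 4 (K = (-2)² = 4)
z(v, C) = -10 (z(v, C) = -2*5 = -10)
(r(4) - 12)*z(K, -1) = (4 - 12)*(-10) = -8*(-10) = 80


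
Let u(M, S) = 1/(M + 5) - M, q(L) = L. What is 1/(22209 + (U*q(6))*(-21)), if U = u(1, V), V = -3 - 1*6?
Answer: 1/22314 ≈ 4.4815e-5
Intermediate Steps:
V = -9 (V = -3 - 6 = -9)
u(M, S) = 1/(5 + M) - M
U = -5/6 (U = (1 - 1*1**2 - 5*1)/(5 + 1) = (1 - 1*1 - 5)/6 = (1 - 1 - 5)/6 = (1/6)*(-5) = -5/6 ≈ -0.83333)
1/(22209 + (U*q(6))*(-21)) = 1/(22209 - 5/6*6*(-21)) = 1/(22209 - 5*(-21)) = 1/(22209 + 105) = 1/22314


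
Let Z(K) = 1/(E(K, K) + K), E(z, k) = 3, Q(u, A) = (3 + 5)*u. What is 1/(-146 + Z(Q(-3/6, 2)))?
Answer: -1/147 ≈ -0.0068027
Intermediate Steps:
Q(u, A) = 8*u
Z(K) = 1/(3 + K)
1/(-146 + Z(Q(-3/6, 2))) = 1/(-146 + 1/(3 + 8*(-3/6))) = 1/(-146 + 1/(3 + 8*(-3*⅙))) = 1/(-146 + 1/(3 + 8*(-½))) = 1/(-146 + 1/(3 - 4)) = 1/(-146 + 1/(-1)) = 1/(-146 - 1) = 1/(-147) = -1/147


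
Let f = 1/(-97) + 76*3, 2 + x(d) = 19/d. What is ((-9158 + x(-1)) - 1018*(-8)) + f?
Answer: -78280/97 ≈ -807.01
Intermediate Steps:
x(d) = -2 + 19/d
f = 22115/97 (f = -1/97 + 228 = 22115/97 ≈ 227.99)
((-9158 + x(-1)) - 1018*(-8)) + f = ((-9158 + (-2 + 19/(-1))) - 1018*(-8)) + 22115/97 = ((-9158 + (-2 + 19*(-1))) + 8144) + 22115/97 = ((-9158 + (-2 - 19)) + 8144) + 22115/97 = ((-9158 - 21) + 8144) + 22115/97 = (-9179 + 8144) + 22115/97 = -1035 + 22115/97 = -78280/97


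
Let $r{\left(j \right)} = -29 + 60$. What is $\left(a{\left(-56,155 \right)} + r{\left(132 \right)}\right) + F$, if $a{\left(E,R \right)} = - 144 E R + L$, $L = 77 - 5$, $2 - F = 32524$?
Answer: $1217501$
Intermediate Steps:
$r{\left(j \right)} = 31$
$F = -32522$ ($F = 2 - 32524 = -32522$)
$L = 72$
$a{\left(E,R \right)} = 72 - 144 E R$ ($a{\left(E,R \right)} = - 144 E R + 72 = 72 - 144 E R$)
$\left(a{\left(-56,155 \right)} + r{\left(132 \right)}\right) + F = \left(\left(72 - \left(-8064\right) 155\right) + 31\right) - 32522 = \left(\left(72 + 1249920\right) + 31\right) - 32522 = \left(1249992 + 31\right) - 32522 = 1250023 - 32522 = 1217501$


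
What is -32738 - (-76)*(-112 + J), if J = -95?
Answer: -48470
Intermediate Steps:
-32738 - (-76)*(-112 + J) = -32738 - (-76)*(-112 - 95) = -32738 - (-76)*(-207) = -32738 - 1*15732 = -32738 - 15732 = -48470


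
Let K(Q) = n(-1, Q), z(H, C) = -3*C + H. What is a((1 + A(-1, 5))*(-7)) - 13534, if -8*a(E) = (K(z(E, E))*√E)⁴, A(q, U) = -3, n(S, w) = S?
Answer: -27117/2 ≈ -13559.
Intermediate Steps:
z(H, C) = H - 3*C
K(Q) = -1
a(E) = -E²/8
a((1 + A(-1, 5))*(-7)) - 13534 = -49*(1 - 3)²/8 - 13534 = -(-2*(-7))²/8 - 13534 = -⅛*14² - 13534 = -⅛*196 - 13534 = -49/2 - 13534 = -27117/2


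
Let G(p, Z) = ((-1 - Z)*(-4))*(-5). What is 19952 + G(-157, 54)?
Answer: 18852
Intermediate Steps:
G(p, Z) = -20 - 20*Z (G(p, Z) = (4 + 4*Z)*(-5) = -20 - 20*Z)
19952 + G(-157, 54) = 19952 + (-20 - 20*54) = 19952 + (-20 - 1080) = 19952 - 1100 = 18852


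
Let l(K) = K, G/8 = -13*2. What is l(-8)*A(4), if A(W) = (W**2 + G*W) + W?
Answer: 6496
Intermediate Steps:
G = -208 (G = 8*(-13*2) = 8*(-26) = -208)
A(W) = W**2 - 207*W (A(W) = (W**2 - 208*W) + W = W**2 - 207*W)
l(-8)*A(4) = -32*(-207 + 4) = -32*(-203) = -8*(-812) = 6496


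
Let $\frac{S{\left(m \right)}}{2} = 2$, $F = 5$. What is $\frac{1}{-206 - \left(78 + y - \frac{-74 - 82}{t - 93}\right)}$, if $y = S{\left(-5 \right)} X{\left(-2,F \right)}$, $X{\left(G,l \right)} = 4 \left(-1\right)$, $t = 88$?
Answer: $- \frac{5}{1184} \approx -0.004223$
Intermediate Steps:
$X{\left(G,l \right)} = -4$
$S{\left(m \right)} = 4$ ($S{\left(m \right)} = 2 \cdot 2 = 4$)
$y = -16$ ($y = 4 \left(-4\right) = -16$)
$\frac{1}{-206 - \left(78 + y - \frac{-74 - 82}{t - 93}\right)} = \frac{1}{-206 - \left(62 - \frac{-74 - 82}{88 - 93}\right)} = \frac{1}{-206 - \left(62 - \frac{156}{5}\right)} = \frac{1}{-206 + \left(\left(\left(-156\right) \left(- \frac{1}{5}\right) + 16\right) - 78\right)} = \frac{1}{-206 + \left(\left(\frac{156}{5} + 16\right) - 78\right)} = \frac{1}{-206 + \left(\frac{236}{5} - 78\right)} = \frac{1}{-206 - \frac{154}{5}} = \frac{1}{- \frac{1184}{5}} = - \frac{5}{1184}$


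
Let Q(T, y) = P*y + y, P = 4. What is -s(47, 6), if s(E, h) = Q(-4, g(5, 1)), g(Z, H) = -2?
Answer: 10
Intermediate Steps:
Q(T, y) = 5*y (Q(T, y) = 4*y + y = 5*y)
s(E, h) = -10 (s(E, h) = 5*(-2) = -10)
-s(47, 6) = -1*(-10) = 10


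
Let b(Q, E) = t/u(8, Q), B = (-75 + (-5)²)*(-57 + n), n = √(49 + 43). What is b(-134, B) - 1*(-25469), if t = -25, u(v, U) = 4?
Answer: 101851/4 ≈ 25463.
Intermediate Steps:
n = 2*√23 (n = √92 = 2*√23 ≈ 9.5917)
B = 2850 - 100*√23 (B = (-75 + (-5)²)*(-57 + 2*√23) = (-75 + 25)*(-57 + 2*√23) = -50*(-57 + 2*√23) = 2850 - 100*√23 ≈ 2370.4)
b(Q, E) = -25/4
b(-134, B) - 1*(-25469) = -25/4 - 1*(-25469) = -25/4 + 25469 = 101851/4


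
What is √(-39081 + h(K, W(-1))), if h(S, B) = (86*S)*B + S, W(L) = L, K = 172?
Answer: I*√53701 ≈ 231.73*I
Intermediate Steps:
h(S, B) = S + 86*B*S (h(S, B) = 86*B*S + S = S + 86*B*S)
√(-39081 + h(K, W(-1))) = √(-39081 + 172*(1 + 86*(-1))) = √(-39081 + 172*(1 - 86)) = √(-39081 + 172*(-85)) = √(-39081 - 14620) = √(-53701) = I*√53701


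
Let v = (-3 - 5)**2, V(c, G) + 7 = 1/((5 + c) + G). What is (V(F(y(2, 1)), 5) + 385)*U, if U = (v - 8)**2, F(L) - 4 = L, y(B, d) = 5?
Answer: 22525888/19 ≈ 1.1856e+6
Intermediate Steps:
F(L) = 4 + L
V(c, G) = -7 + 1/(5 + G + c) (V(c, G) = -7 + 1/((5 + c) + G) = -7 + 1/(5 + G + c))
v = 64 (v = (-8)**2 = 64)
U = 3136 (U = (64 - 8)**2 = 56**2 = 3136)
(V(F(y(2, 1)), 5) + 385)*U = ((-34 - 7*5 - 7*(4 + 5))/(5 + 5 + (4 + 5)) + 385)*3136 = ((-34 - 35 - 7*9)/(5 + 5 + 9) + 385)*3136 = ((-34 - 35 - 63)/19 + 385)*3136 = ((1/19)*(-132) + 385)*3136 = (-132/19 + 385)*3136 = (7183/19)*3136 = 22525888/19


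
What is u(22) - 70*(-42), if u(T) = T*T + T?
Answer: 3446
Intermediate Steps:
u(T) = T + T² (u(T) = T² + T = T + T²)
u(22) - 70*(-42) = 22*(1 + 22) - 70*(-42) = 22*23 - 1*(-2940) = 506 + 2940 = 3446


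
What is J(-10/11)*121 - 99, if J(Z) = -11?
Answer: -1430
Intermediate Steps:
J(-10/11)*121 - 99 = -11*121 - 99 = -1331 - 99 = -1430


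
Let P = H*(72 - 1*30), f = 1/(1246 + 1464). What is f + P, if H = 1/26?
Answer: 56923/35230 ≈ 1.6158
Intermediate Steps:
H = 1/26 ≈ 0.038462
f = 1/2710 ≈ 0.00036900
P = 21/13 (P = (72 - 1*30)/26 = (72 - 30)/26 = (1/26)*42 = 21/13 ≈ 1.6154)
f + P = 1/2710 + 21/13 = 56923/35230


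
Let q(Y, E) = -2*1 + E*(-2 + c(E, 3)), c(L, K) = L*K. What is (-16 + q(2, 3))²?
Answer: 9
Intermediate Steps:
c(L, K) = K*L
q(Y, E) = -2 + E*(-2 + 3*E) (q(Y, E) = -2*1 + E*(-2 + 3*E) = -2 + E*(-2 + 3*E))
(-16 + q(2, 3))² = (-16 + (-2 - 2*3 + 3*3²))² = (-16 + (-2 - 6 + 3*9))² = (-16 + (-2 - 6 + 27))² = (-16 + 19)² = 3² = 9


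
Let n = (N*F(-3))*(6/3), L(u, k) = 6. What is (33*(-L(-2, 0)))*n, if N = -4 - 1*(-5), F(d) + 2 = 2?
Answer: 0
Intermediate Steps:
F(d) = 0 (F(d) = -2 + 2 = 0)
N = 1 (N = -4 + 5 = 1)
n = 0 (n = (1*0)*(6/3) = 0*(6*(⅓)) = 0*2 = 0)
(33*(-L(-2, 0)))*n = (33*(-1*6))*0 = (33*(-6))*0 = -198*0 = 0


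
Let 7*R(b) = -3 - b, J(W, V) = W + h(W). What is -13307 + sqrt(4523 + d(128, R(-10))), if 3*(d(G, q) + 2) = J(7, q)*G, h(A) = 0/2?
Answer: -13307 + sqrt(43377)/3 ≈ -13238.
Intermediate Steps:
h(A) = 0 (h(A) = 0*(1/2) = 0)
J(W, V) = W (J(W, V) = W + 0 = W)
R(b) = -3/7 - b/7 (R(b) = (-3 - b)/7 = -3/7 - b/7)
d(G, q) = -2 + 7*G/3 (d(G, q) = -2 + (7*G)/3 = -2 + 7*G/3)
-13307 + sqrt(4523 + d(128, R(-10))) = -13307 + sqrt(4523 + (-2 + (7/3)*128)) = -13307 + sqrt(4523 + (-2 + 896/3)) = -13307 + sqrt(4523 + 890/3) = -13307 + sqrt(14459/3) = -13307 + sqrt(43377)/3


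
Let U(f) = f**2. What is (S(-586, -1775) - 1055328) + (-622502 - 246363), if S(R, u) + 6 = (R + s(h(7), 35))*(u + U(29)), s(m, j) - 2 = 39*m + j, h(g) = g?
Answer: -1666415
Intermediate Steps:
s(m, j) = 2 + j + 39*m (s(m, j) = 2 + (39*m + j) = 2 + (j + 39*m) = 2 + j + 39*m)
S(R, u) = -6 + (310 + R)*(841 + u) (S(R, u) = -6 + (R + (2 + 35 + 39*7))*(u + 29**2) = -6 + (R + (2 + 35 + 273))*(u + 841) = -6 + (R + 310)*(841 + u) = -6 + (310 + R)*(841 + u))
(S(-586, -1775) - 1055328) + (-622502 - 246363) = ((260704 + 310*(-1775) + 841*(-586) - 586*(-1775)) - 1055328) + (-622502 - 246363) = ((260704 - 550250 - 492826 + 1040150) - 1055328) - 868865 = (257778 - 1055328) - 868865 = -797550 - 868865 = -1666415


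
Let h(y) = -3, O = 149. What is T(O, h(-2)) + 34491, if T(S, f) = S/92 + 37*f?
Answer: 3163109/92 ≈ 34382.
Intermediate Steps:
T(S, f) = 37*f + S/92 (T(S, f) = S/92 + 37*f = 37*f + S/92)
T(O, h(-2)) + 34491 = (37*(-3) + (1/92)*149) + 34491 = (-111 + 149/92) + 34491 = -10063/92 + 34491 = 3163109/92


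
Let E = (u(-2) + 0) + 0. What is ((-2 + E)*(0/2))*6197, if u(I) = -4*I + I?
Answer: 0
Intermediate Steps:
u(I) = -3*I
E = 6 (E = (-3*(-2) + 0) + 0 = (6 + 0) + 0 = 6 + 0 = 6)
((-2 + E)*(0/2))*6197 = ((-2 + 6)*(0/2))*6197 = (4*(0*(½)))*6197 = (4*0)*6197 = 0*6197 = 0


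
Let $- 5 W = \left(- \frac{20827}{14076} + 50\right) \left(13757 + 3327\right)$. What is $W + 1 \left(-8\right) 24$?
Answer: $- \frac{2920355923}{17595} \approx -1.6598 \cdot 10^{5}$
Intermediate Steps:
$W = - \frac{2916977683}{17595}$ ($W = - \frac{\left(- \frac{20827}{14076} + 50\right) \left(13757 + 3327\right)}{5} = - \frac{\left(\left(-20827\right) \frac{1}{14076} + 50\right) 17084}{5} = - \frac{\left(- \frac{20827}{14076} + 50\right) 17084}{5} = - \frac{\frac{682973}{14076} \cdot 17084}{5} = \left(- \frac{1}{5}\right) \frac{2916977683}{3519} = - \frac{2916977683}{17595} \approx -1.6578 \cdot 10^{5}$)
$W + 1 \left(-8\right) 24 = - \frac{2916977683}{17595} + 1 \left(-8\right) 24 = - \frac{2916977683}{17595} - 192 = - \frac{2920355923}{17595}$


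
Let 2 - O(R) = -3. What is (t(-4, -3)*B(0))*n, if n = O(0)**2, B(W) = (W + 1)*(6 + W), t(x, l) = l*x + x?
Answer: 1200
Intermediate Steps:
t(x, l) = x + l*x
B(W) = (1 + W)*(6 + W)
O(R) = 5 (O(R) = 2 - 1*(-3) = 2 + 3 = 5)
n = 25 (n = 5**2 = 25)
(t(-4, -3)*B(0))*n = ((-4*(1 - 3))*(6 + 0**2 + 7*0))*25 = ((-4*(-2))*(6 + 0 + 0))*25 = (8*6)*25 = 48*25 = 1200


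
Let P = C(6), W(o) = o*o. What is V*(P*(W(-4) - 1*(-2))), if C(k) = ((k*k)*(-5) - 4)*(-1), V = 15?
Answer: 49680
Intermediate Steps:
W(o) = o²
C(k) = 4 + 5*k² (C(k) = (k²*(-5) - 4)*(-1) = (-5*k² - 4)*(-1) = (-4 - 5*k²)*(-1) = 4 + 5*k²)
P = 184 (P = 4 + 5*6² = 4 + 5*36 = 4 + 180 = 184)
V*(P*(W(-4) - 1*(-2))) = 15*(184*((-4)² - 1*(-2))) = 15*(184*(16 + 2)) = 15*(184*18) = 15*3312 = 49680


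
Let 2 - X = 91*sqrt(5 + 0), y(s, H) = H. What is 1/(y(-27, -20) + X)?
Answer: 18/41081 - 91*sqrt(5)/41081 ≈ -0.0045150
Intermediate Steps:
X = 2 - 91*sqrt(5) (X = 2 - 91*sqrt(5 + 0) = 2 - 91*sqrt(5) ≈ -201.48)
1/(y(-27, -20) + X) = 1/(-20 + (2 - 91*sqrt(5))) = 1/(-18 - 91*sqrt(5))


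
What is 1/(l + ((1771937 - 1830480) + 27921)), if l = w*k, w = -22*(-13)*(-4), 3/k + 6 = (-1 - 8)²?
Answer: -25/766694 ≈ -3.2608e-5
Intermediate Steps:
k = 1/25 (k = 3/(-6 + (-1 - 8)²) = 3/(-6 + (-9)²) = 3/(-6 + 81) = 3/75 = 3*(1/75) = 1/25 ≈ 0.040000)
w = -1144 (w = 286*(-4) = -1144)
l = -1144/25 (l = -1144*1/25 = -1144/25 ≈ -45.760)
1/(l + ((1771937 - 1830480) + 27921)) = 1/(-1144/25 + ((1771937 - 1830480) + 27921)) = 1/(-1144/25 + (-58543 + 27921)) = 1/(-1144/25 - 30622) = 1/(-766694/25) = -25/766694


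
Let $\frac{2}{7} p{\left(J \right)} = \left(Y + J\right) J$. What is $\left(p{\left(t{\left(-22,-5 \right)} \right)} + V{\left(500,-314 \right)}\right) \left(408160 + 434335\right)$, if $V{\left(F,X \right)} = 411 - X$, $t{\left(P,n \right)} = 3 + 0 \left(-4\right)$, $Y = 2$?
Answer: $\frac{1310079725}{2} \approx 6.5504 \cdot 10^{8}$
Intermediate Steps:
$t{\left(P,n \right)} = 3$ ($t{\left(P,n \right)} = 3 + 0 = 3$)
$p{\left(J \right)} = \frac{7 J \left(2 + J\right)}{2}$ ($p{\left(J \right)} = \frac{7 \left(2 + J\right) J}{2} = \frac{7 J \left(2 + J\right)}{2}$)
$\left(p{\left(t{\left(-22,-5 \right)} \right)} + V{\left(500,-314 \right)}\right) \left(408160 + 434335\right) = \left(\frac{7}{2} \cdot 3 \left(2 + 3\right) + \left(411 - -314\right)\right) \left(408160 + 434335\right) = \left(\frac{7}{2} \cdot 3 \cdot 5 + \left(411 + 314\right)\right) 842495 = \left(\frac{105}{2} + 725\right) 842495 = \frac{1555}{2} \cdot 842495 = \frac{1310079725}{2}$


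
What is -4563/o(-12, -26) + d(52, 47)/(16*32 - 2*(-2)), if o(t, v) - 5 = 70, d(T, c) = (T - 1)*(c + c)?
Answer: -110831/2150 ≈ -51.549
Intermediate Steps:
d(T, c) = 2*c*(-1 + T) (d(T, c) = (-1 + T)*(2*c) = 2*c*(-1 + T))
o(t, v) = 75 (o(t, v) = 5 + 70 = 75)
-4563/o(-12, -26) + d(52, 47)/(16*32 - 2*(-2)) = -4563/75 + (2*47*(-1 + 52))/(16*32 - 2*(-2)) = -4563*1/75 + (2*47*51)/(512 + 4) = -1521/25 + 4794/516 = -1521/25 + 4794*(1/516) = -1521/25 + 799/86 = -110831/2150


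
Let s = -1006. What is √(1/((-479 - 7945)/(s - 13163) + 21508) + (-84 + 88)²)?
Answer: √41278243613191235/50792546 ≈ 4.0000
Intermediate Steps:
√(1/((-479 - 7945)/(s - 13163) + 21508) + (-84 + 88)²) = √(1/((-479 - 7945)/(-1006 - 13163) + 21508) + (-84 + 88)²) = √(1/(-8424/(-14169) + 21508) + 4²) = √(1/(-8424*(-1/14169) + 21508) + 16) = √(1/(2808/4723 + 21508) + 16) = √(1/(101585092/4723) + 16) = √(4723/101585092 + 16) = √(1625366195/101585092) = √41278243613191235/50792546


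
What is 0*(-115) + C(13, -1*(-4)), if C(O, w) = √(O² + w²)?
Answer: √185 ≈ 13.601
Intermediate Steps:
0*(-115) + C(13, -1*(-4)) = 0*(-115) + √(13² + (-1*(-4))²) = 0 + √(169 + 4²) = 0 + √(169 + 16) = 0 + √185 = √185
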